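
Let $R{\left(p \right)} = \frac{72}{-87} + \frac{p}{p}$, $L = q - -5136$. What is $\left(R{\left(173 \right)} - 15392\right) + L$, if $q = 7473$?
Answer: $- \frac{80702}{29} \approx -2782.8$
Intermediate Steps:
$L = 12609$ ($L = 7473 - -5136 = 7473 + 5136 = 12609$)
$R{\left(p \right)} = \frac{5}{29}$ ($R{\left(p \right)} = 72 \left(- \frac{1}{87}\right) + 1 = - \frac{24}{29} + 1 = \frac{5}{29}$)
$\left(R{\left(173 \right)} - 15392\right) + L = \left(\frac{5}{29} - 15392\right) + 12609 = - \frac{446363}{29} + 12609 = - \frac{80702}{29}$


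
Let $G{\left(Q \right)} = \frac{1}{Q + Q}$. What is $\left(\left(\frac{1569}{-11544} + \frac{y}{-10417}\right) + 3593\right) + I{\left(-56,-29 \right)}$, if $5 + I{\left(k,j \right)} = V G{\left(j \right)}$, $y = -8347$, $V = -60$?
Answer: $\frac{4172860466297}{1162453864} \approx 3589.7$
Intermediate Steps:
$G{\left(Q \right)} = \frac{1}{2 Q}$
$I{\left(k,j \right)} = -5 - \frac{30}{j}$ ($I{\left(k,j \right)} = -5 - 60 \frac{1}{2 j} = -5 - \frac{30}{j}$)
$\left(\left(\frac{1569}{-11544} + \frac{y}{-10417}\right) + 3593\right) + I{\left(-56,-29 \right)} = \left(\left(\frac{1569}{-11544} - \frac{8347}{-10417}\right) + 3593\right) - \left(5 + \frac{30}{-29}\right) = \left(\left(1569 \left(- \frac{1}{11544}\right) - - \frac{8347}{10417}\right) + 3593\right) - \frac{115}{29} = \left(\left(- \frac{523}{3848} + \frac{8347}{10417}\right) + 3593\right) + \left(-5 + \frac{30}{29}\right) = \left(\frac{26671165}{40084616} + 3593\right) - \frac{115}{29} = \frac{144050696453}{40084616} - \frac{115}{29} = \frac{4172860466297}{1162453864}$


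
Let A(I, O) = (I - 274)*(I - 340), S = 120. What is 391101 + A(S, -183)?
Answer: 424981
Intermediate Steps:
A(I, O) = (-340 + I)*(-274 + I) (A(I, O) = (-274 + I)*(-340 + I) = (-340 + I)*(-274 + I))
391101 + A(S, -183) = 391101 + (93160 + 120² - 614*120) = 391101 + (93160 + 14400 - 73680) = 391101 + 33880 = 424981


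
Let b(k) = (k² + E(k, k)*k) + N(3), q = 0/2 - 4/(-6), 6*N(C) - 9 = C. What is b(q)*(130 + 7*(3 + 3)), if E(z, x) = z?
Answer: 4472/9 ≈ 496.89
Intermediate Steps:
N(C) = 3/2 + C/6
q = ⅔ (q = 0*(½) - 4*(-⅙) = 0 + ⅔ = ⅔ ≈ 0.66667)
b(k) = 2 + 2*k² (b(k) = (k² + k*k) + (3/2 + (⅙)*3) = (k² + k²) + (3/2 + ½) = 2*k² + 2 = 2 + 2*k²)
b(q)*(130 + 7*(3 + 3)) = (2 + 2*(⅔)²)*(130 + 7*(3 + 3)) = (2 + 2*(4/9))*(130 + 7*6) = (2 + 8/9)*(130 + 42) = (26/9)*172 = 4472/9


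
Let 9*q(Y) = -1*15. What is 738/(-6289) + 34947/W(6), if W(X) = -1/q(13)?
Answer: 366302067/6289 ≈ 58245.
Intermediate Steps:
q(Y) = -5/3 (q(Y) = (-1*15)/9 = (⅑)*(-15) = -5/3)
W(X) = ⅗ (W(X) = -1/(-5/3) = -1*(-⅗) = ⅗)
738/(-6289) + 34947/W(6) = 738/(-6289) + 34947/(⅗) = 738*(-1/6289) + 34947*(5/3) = -738/6289 + 58245 = 366302067/6289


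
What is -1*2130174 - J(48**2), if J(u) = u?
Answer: -2132478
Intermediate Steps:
-1*2130174 - J(48**2) = -1*2130174 - 1*48**2 = -2130174 - 1*2304 = -2130174 - 2304 = -2132478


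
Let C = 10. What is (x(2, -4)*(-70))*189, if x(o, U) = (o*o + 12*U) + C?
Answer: 449820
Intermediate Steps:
x(o, U) = 10 + o² + 12*U (x(o, U) = (o*o + 12*U) + 10 = (o² + 12*U) + 10 = 10 + o² + 12*U)
(x(2, -4)*(-70))*189 = ((10 + 2² + 12*(-4))*(-70))*189 = ((10 + 4 - 48)*(-70))*189 = -34*(-70)*189 = 2380*189 = 449820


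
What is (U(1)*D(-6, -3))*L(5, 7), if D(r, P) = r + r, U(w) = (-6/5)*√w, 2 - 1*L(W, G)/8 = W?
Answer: -1728/5 ≈ -345.60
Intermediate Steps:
L(W, G) = 16 - 8*W
U(w) = -6*√w/5 (U(w) = (-6*⅕)*√w = -6*√w/5)
D(r, P) = 2*r
(U(1)*D(-6, -3))*L(5, 7) = ((-6*√1/5)*(2*(-6)))*(16 - 8*5) = (-6/5*1*(-12))*(16 - 40) = -6/5*(-12)*(-24) = (72/5)*(-24) = -1728/5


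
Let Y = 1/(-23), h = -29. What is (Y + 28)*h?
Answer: -18647/23 ≈ -810.74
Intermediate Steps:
Y = -1/23 ≈ -0.043478
(Y + 28)*h = (-1/23 + 28)*(-29) = (643/23)*(-29) = -18647/23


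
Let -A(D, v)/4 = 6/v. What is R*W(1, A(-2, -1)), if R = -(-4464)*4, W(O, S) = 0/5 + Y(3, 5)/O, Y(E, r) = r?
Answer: 89280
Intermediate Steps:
A(D, v) = -24/v
W(O, S) = 5/O (W(O, S) = 0/5 + 5/O = 0*(⅕) + 5/O = 0 + 5/O = 5/O)
R = 17856 (R = -744*(-24) = 17856)
R*W(1, A(-2, -1)) = 17856*(5/1) = 17856*(5*1) = 17856*5 = 89280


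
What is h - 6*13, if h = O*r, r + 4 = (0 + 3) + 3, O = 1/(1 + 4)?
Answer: -388/5 ≈ -77.600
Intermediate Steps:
O = 1/5 ≈ 0.20000
r = 2 (r = -4 + ((0 + 3) + 3) = -4 + (3 + 3) = -4 + 6 = 2)
h = 2/5 (h = (1/5)*2 = 2/5 ≈ 0.40000)
h - 6*13 = 2/5 - 6*13 = 2/5 - 78 = -388/5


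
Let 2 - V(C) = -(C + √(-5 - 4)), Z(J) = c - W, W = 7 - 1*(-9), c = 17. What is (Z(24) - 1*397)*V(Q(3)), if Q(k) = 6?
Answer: -3168 - 1188*I ≈ -3168.0 - 1188.0*I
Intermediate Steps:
W = 16 (W = 7 + 9 = 16)
Z(J) = 1 (Z(J) = 17 - 1*16 = 17 - 16 = 1)
V(C) = 2 + C + 3*I (V(C) = 2 - (-1)*(C + √(-5 - 4)) = 2 - (-1)*(C + √(-9)) = 2 - (-1)*(C + 3*I) = 2 - (-C - 3*I) = 2 + (C + 3*I) = 2 + C + 3*I)
(Z(24) - 1*397)*V(Q(3)) = (1 - 1*397)*(2 + 6 + 3*I) = (1 - 397)*(8 + 3*I) = -396*(8 + 3*I) = -3168 - 1188*I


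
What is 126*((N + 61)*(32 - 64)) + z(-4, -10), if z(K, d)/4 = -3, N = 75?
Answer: -548364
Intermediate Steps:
z(K, d) = -12 (z(K, d) = 4*(-3) = -12)
126*((N + 61)*(32 - 64)) + z(-4, -10) = 126*((75 + 61)*(32 - 64)) - 12 = 126*(136*(-32)) - 12 = 126*(-4352) - 12 = -548352 - 12 = -548364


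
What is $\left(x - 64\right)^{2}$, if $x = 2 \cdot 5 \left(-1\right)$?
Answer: $5476$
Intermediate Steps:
$x = -10$ ($x = 10 \left(-1\right) = -10$)
$\left(x - 64\right)^{2} = \left(-10 - 64\right)^{2} = \left(-74\right)^{2} = 5476$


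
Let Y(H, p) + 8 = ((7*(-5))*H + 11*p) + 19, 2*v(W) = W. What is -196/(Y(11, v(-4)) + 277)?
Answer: 28/17 ≈ 1.6471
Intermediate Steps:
v(W) = W/2
Y(H, p) = 11 - 35*H + 11*p (Y(H, p) = -8 + (((7*(-5))*H + 11*p) + 19) = -8 + ((-35*H + 11*p) + 19) = -8 + (19 - 35*H + 11*p) = 11 - 35*H + 11*p)
-196/(Y(11, v(-4)) + 277) = -196/((11 - 35*11 + 11*((1/2)*(-4))) + 277) = -196/((11 - 385 + 11*(-2)) + 277) = -196/((11 - 385 - 22) + 277) = -196/(-396 + 277) = -196/(-119) = -196*(-1/119) = 28/17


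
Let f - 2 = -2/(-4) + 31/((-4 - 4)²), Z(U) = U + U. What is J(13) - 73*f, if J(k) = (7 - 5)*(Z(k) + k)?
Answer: -8951/64 ≈ -139.86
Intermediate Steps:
Z(U) = 2*U
f = 191/64 (f = 2 + (-2/(-4) + 31/((-4 - 4)²)) = 2 + (-2*(-¼) + 31/((-8)²)) = 2 + (½ + 31/64) = 2 + 63/64 = 191/64 ≈ 2.9844)
J(k) = 6*k (J(k) = (7 - 5)*(2*k + k) = 2*(3*k) = 6*k)
J(13) - 73*f = 6*13 - 73*191/64 = 78 - 13943/64 = -8951/64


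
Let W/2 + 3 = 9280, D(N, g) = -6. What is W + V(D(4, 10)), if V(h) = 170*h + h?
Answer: 17528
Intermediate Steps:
V(h) = 171*h
W = 18554 (W = -6 + 2*9280 = -6 + 18560 = 18554)
W + V(D(4, 10)) = 18554 + 171*(-6) = 18554 - 1026 = 17528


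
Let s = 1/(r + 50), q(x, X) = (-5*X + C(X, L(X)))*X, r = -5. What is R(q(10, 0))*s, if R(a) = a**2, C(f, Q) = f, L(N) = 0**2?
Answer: 0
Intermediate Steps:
L(N) = 0
q(x, X) = -4*X**2 (q(x, X) = (-5*X + X)*X = (-4*X)*X = -4*X**2)
s = 1/45 (s = 1/(-5 + 50) = 1/45 ≈ 0.022222)
R(q(10, 0))*s = (-4*0**2)**2*(1/45) = (-4*0)**2*(1/45) = 0**2*(1/45) = 0*(1/45) = 0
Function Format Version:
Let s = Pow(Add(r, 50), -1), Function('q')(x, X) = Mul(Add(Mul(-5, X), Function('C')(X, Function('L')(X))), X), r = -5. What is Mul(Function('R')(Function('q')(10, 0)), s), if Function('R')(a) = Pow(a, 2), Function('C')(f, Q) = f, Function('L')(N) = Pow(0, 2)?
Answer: 0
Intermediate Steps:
Function('L')(N) = 0
Function('q')(x, X) = Mul(-4, Pow(X, 2)) (Function('q')(x, X) = Mul(Add(Mul(-5, X), X), X) = Mul(Mul(-4, X), X) = Mul(-4, Pow(X, 2)))
s = Rational(1, 45) (s = Pow(Add(-5, 50), -1) = Pow(45, -1) = Rational(1, 45) ≈ 0.022222)
Mul(Function('R')(Function('q')(10, 0)), s) = Mul(Pow(Mul(-4, Pow(0, 2)), 2), Rational(1, 45)) = Mul(Pow(Mul(-4, 0), 2), Rational(1, 45)) = Mul(Pow(0, 2), Rational(1, 45)) = Mul(0, Rational(1, 45)) = 0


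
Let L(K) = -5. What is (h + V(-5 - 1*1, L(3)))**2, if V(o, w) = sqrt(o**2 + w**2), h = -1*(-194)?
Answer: (194 + sqrt(61))**2 ≈ 40727.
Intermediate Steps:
h = 194
(h + V(-5 - 1*1, L(3)))**2 = (194 + sqrt((-5 - 1*1)**2 + (-5)**2))**2 = (194 + sqrt((-5 - 1)**2 + 25))**2 = (194 + sqrt((-6)**2 + 25))**2 = (194 + sqrt(36 + 25))**2 = (194 + sqrt(61))**2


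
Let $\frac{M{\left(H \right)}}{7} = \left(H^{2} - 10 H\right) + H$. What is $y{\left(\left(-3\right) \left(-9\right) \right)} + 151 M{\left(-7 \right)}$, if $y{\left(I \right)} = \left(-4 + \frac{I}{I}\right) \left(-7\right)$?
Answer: $118405$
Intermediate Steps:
$M{\left(H \right)} = - 63 H + 7 H^{2}$ ($M{\left(H \right)} = 7 \left(\left(H^{2} - 10 H\right) + H\right) = 7 \left(H^{2} - 9 H\right) = - 63 H + 7 H^{2}$)
$y{\left(I \right)} = 21$ ($y{\left(I \right)} = \left(-4 + 1\right) \left(-7\right) = \left(-3\right) \left(-7\right) = 21$)
$y{\left(\left(-3\right) \left(-9\right) \right)} + 151 M{\left(-7 \right)} = 21 + 151 \cdot 7 \left(-7\right) \left(-9 - 7\right) = 21 + 151 \cdot 7 \left(-7\right) \left(-16\right) = 21 + 151 \cdot 784 = 21 + 118384 = 118405$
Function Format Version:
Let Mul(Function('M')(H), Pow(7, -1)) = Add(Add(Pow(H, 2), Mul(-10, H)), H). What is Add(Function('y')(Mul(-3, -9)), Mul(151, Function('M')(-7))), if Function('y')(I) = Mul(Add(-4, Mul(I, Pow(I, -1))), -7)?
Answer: 118405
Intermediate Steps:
Function('M')(H) = Add(Mul(-63, H), Mul(7, Pow(H, 2))) (Function('M')(H) = Mul(7, Add(Add(Pow(H, 2), Mul(-10, H)), H)) = Mul(7, Add(Pow(H, 2), Mul(-9, H))) = Add(Mul(-63, H), Mul(7, Pow(H, 2))))
Function('y')(I) = 21 (Function('y')(I) = Mul(Add(-4, 1), -7) = Mul(-3, -7) = 21)
Add(Function('y')(Mul(-3, -9)), Mul(151, Function('M')(-7))) = Add(21, Mul(151, Mul(7, -7, Add(-9, -7)))) = Add(21, Mul(151, Mul(7, -7, -16))) = Add(21, Mul(151, 784)) = Add(21, 118384) = 118405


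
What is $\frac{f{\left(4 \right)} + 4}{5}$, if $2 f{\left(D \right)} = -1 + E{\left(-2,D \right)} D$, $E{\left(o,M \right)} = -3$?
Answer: $- \frac{1}{2} \approx -0.5$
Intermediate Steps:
$f{\left(D \right)} = - \frac{1}{2} - \frac{3 D}{2}$ ($f{\left(D \right)} = \frac{-1 - 3 D}{2} = - \frac{1}{2} - \frac{3 D}{2}$)
$\frac{f{\left(4 \right)} + 4}{5} = \frac{\left(- \frac{1}{2} - 6\right) + 4}{5} = \frac{- \frac{13}{2} + 4}{5} = \frac{1}{5} \left(- \frac{5}{2}\right) = - \frac{1}{2}$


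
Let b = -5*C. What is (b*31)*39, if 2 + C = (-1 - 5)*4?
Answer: 157170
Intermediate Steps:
C = -26 (C = -2 + (-1 - 5)*4 = -2 - 6*4 = -2 - 24 = -26)
b = 130 (b = -5*(-26) = 130)
(b*31)*39 = (130*31)*39 = 4030*39 = 157170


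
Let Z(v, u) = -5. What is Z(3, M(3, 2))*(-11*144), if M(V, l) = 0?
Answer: 7920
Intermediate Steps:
Z(3, M(3, 2))*(-11*144) = -(-55)*144 = -5*(-1584) = 7920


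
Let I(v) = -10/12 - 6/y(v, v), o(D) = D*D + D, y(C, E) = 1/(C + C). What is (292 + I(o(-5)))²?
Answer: 94249/36 ≈ 2618.0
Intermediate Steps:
y(C, E) = 1/(2*C)
o(D) = D + D² (o(D) = D² + D = D + D²)
I(v) = -⅚ - 12*v (I(v) = -10/12 - 6*2*v = -10*1/12 - 12*v = -⅚ - 12*v)
(292 + I(o(-5)))² = (292 + (-⅚ - (-60)*(1 - 5)))² = (292 + (-⅚ - (-60)*(-4)))² = (292 + (-⅚ - 12*20))² = (292 + (-⅚ - 240))² = (292 - 1445/6)² = (307/6)² = 94249/36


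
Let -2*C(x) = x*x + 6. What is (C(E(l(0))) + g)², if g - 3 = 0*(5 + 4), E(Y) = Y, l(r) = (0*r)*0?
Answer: 0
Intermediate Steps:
l(r) = 0 (l(r) = 0*0 = 0)
C(x) = -3 - x²/2 (C(x) = -(x*x + 6)/2 = -(x² + 6)/2 = -(6 + x²)/2 = -3 - x²/2)
g = 3 (g = 3 + 0*(5 + 4) = 3 + 0*9 = 3 + 0 = 3)
(C(E(l(0))) + g)² = ((-3 - ½*0²) + 3)² = ((-3 - ½*0) + 3)² = ((-3 + 0) + 3)² = (-3 + 3)² = 0² = 0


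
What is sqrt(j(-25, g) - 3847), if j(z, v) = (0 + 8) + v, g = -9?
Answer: 2*I*sqrt(962) ≈ 62.032*I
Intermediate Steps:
j(z, v) = 8 + v
sqrt(j(-25, g) - 3847) = sqrt((8 - 9) - 3847) = sqrt(-1 - 3847) = sqrt(-3848) = 2*I*sqrt(962)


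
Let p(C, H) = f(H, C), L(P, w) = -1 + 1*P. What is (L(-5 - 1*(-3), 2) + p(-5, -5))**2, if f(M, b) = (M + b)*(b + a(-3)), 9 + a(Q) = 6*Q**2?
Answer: 162409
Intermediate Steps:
a(Q) = -9 + 6*Q**2
L(P, w) = -1 + P
f(M, b) = (45 + b)*(M + b) (f(M, b) = (M + b)*(b + (-9 + 6*(-3)**2)) = (M + b)*(b + (-9 + 6*9)) = (M + b)*(b + (-9 + 54)) = (M + b)*(b + 45) = (M + b)*(45 + b) = (45 + b)*(M + b))
p(C, H) = C**2 + 45*C + 45*H + C*H (p(C, H) = C**2 + 45*H + 45*C + H*C = C**2 + 45*H + 45*C + C*H = C**2 + 45*C + 45*H + C*H)
(L(-5 - 1*(-3), 2) + p(-5, -5))**2 = ((-1 + (-5 - 1*(-3))) + ((-5)**2 + 45*(-5) + 45*(-5) - 5*(-5)))**2 = ((-1 + (-5 + 3)) + (25 - 225 - 225 + 25))**2 = ((-1 - 2) - 400)**2 = (-3 - 400)**2 = (-403)**2 = 162409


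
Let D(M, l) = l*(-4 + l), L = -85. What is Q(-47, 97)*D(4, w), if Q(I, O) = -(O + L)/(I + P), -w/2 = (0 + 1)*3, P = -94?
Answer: 240/47 ≈ 5.1064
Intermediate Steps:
w = -6 (w = -2*(0 + 1)*3 = -2*3 = -6)
Q(I, O) = -(-85 + O)/(-94 + I) (Q(I, O) = -(O - 85)/(I - 94) = -(-85 + O)/(-94 + I))
Q(-47, 97)*D(4, w) = ((85 - 1*97)/(-94 - 47))*(-6*(-4 - 6)) = ((85 - 97)/(-141))*(-6*(-10)) = -1/141*(-12)*60 = (4/47)*60 = 240/47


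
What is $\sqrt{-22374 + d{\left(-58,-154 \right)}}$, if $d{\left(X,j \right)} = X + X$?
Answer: $i \sqrt{22490} \approx 149.97 i$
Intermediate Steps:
$d{\left(X,j \right)} = 2 X$
$\sqrt{-22374 + d{\left(-58,-154 \right)}} = \sqrt{-22374 + 2 \left(-58\right)} = \sqrt{-22374 - 116} = \sqrt{-22490} = i \sqrt{22490}$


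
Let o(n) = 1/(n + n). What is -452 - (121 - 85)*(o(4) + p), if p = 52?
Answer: -4657/2 ≈ -2328.5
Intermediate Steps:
o(n) = 1/(2*n)
-452 - (121 - 85)*(o(4) + p) = -452 - (121 - 85)*((1/2)/4 + 52) = -452 - 36*((1/2)*(1/4) + 52) = -452 - 36*(1/8 + 52) = -452 - 36*417/8 = -452 - 1*3753/2 = -452 - 3753/2 = -4657/2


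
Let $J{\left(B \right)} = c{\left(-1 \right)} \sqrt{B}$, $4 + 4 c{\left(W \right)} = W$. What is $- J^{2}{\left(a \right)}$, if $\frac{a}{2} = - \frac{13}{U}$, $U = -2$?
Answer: $- \frac{325}{16} \approx -20.313$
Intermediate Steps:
$c{\left(W \right)} = -1 + \frac{W}{4}$
$a = 13$ ($a = 2 \left(- \frac{13}{-2}\right) = 2 \left(\left(-13\right) \left(- \frac{1}{2}\right)\right) = 2 \cdot \frac{13}{2} = 13$)
$J{\left(B \right)} = - \frac{5 \sqrt{B}}{4}$ ($J{\left(B \right)} = \left(-1 + \frac{1}{4} \left(-1\right)\right) \sqrt{B} = \left(-1 - \frac{1}{4}\right) \sqrt{B} = - \frac{5 \sqrt{B}}{4}$)
$- J^{2}{\left(a \right)} = - \left(- \frac{5 \sqrt{13}}{4}\right)^{2} = \left(-1\right) \frac{325}{16} = - \frac{325}{16}$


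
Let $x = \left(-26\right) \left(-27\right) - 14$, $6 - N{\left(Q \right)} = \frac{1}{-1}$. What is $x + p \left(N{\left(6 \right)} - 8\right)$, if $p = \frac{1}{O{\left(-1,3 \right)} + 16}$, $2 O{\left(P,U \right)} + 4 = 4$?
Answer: $\frac{11007}{16} \approx 687.94$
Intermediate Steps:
$O{\left(P,U \right)} = 0$ ($O{\left(P,U \right)} = -2 + \frac{1}{2} \cdot 4 = -2 + 2 = 0$)
$N{\left(Q \right)} = 7$ ($N{\left(Q \right)} = 6 - \frac{1}{-1} = 6 - -1 = 6 + 1 = 7$)
$x = 688$ ($x = 702 - 14 = 688$)
$p = \frac{1}{16}$ ($p = \frac{1}{0 + 16} = \frac{1}{16} \approx 0.0625$)
$x + p \left(N{\left(6 \right)} - 8\right) = 688 + \frac{7 - 8}{16} = 688 + \frac{1}{16} \left(-1\right) = 688 - \frac{1}{16} = \frac{11007}{16}$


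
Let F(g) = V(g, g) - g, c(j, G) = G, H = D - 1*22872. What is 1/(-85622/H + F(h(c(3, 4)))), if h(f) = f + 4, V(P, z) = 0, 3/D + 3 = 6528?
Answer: -1604729/6830482 ≈ -0.23494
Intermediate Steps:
D = 1/2175 (D = 3/(-3 + 6528) = 3/6525 = 3*(1/6525) = 1/2175 ≈ 0.00045977)
H = -49746599/2175 (H = 1/2175 - 1*22872 = 1/2175 - 22872 = -49746599/2175 ≈ -22872.)
h(f) = 4 + f
F(g) = -g (F(g) = 0 - g = -g)
1/(-85622/H + F(h(c(3, 4)))) = 1/(-85622/(-49746599/2175) - (4 + 4)) = 1/(-85622*(-2175/49746599) - 1*8) = 1/(6007350/1604729 - 8) = 1/(-6830482/1604729) = -1604729/6830482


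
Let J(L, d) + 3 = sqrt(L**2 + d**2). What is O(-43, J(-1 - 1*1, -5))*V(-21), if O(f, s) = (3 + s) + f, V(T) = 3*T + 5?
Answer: 2494 - 58*sqrt(29) ≈ 2181.7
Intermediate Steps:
V(T) = 5 + 3*T
J(L, d) = -3 + sqrt(L**2 + d**2)
O(f, s) = 3 + f + s
O(-43, J(-1 - 1*1, -5))*V(-21) = (3 - 43 + (-3 + sqrt((-1 - 1*1)**2 + (-5)**2)))*(5 + 3*(-21)) = (3 - 43 + (-3 + sqrt((-1 - 1)**2 + 25)))*(5 - 63) = (3 - 43 + (-3 + sqrt((-2)**2 + 25)))*(-58) = (3 - 43 + (-3 + sqrt(4 + 25)))*(-58) = (3 - 43 + (-3 + sqrt(29)))*(-58) = (-43 + sqrt(29))*(-58) = 2494 - 58*sqrt(29)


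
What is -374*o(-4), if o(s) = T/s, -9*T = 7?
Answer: -1309/18 ≈ -72.722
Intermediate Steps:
T = -7/9 (T = -⅑*7 = -7/9 ≈ -0.77778)
o(s) = -7/(9*s)
-374*o(-4) = -(-2618)/(9*(-4)) = -(-2618)*(-1)/(9*4) = -374*7/36 = -1309/18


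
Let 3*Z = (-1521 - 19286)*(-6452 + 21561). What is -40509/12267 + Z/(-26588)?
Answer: 428131330805/108718332 ≈ 3938.0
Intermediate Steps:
Z = -314372963/3 (Z = ((-1521 - 19286)*(-6452 + 21561))/3 = (-20807*15109)/3 = (⅓)*(-314372963) = -314372963/3 ≈ -1.0479e+8)
-40509/12267 + Z/(-26588) = -40509/12267 - 314372963/3/(-26588) = -40509*1/12267 - 314372963/3*(-1/26588) = -4501/1363 + 314372963/79764 = 428131330805/108718332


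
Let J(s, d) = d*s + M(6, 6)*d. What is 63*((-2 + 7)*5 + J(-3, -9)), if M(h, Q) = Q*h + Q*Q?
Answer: -37548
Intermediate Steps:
M(h, Q) = Q² + Q*h (M(h, Q) = Q*h + Q² = Q² + Q*h)
J(s, d) = 72*d + d*s (J(s, d) = d*s + (6*(6 + 6))*d = d*s + (6*12)*d = d*s + 72*d = 72*d + d*s)
63*((-2 + 7)*5 + J(-3, -9)) = 63*((-2 + 7)*5 - 9*(72 - 3)) = 63*(5*5 - 9*69) = 63*(25 - 621) = 63*(-596) = -37548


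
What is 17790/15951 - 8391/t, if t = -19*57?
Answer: 17012379/1919437 ≈ 8.8632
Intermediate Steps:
t = -1083
17790/15951 - 8391/t = 17790/15951 - 8391/(-1083) = 17790*(1/15951) - 8391*(-1/1083) = 5930/5317 + 2797/361 = 17012379/1919437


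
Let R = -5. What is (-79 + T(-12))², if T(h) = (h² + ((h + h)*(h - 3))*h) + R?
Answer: 18147600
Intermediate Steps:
T(h) = -5 + h² + 2*h²*(-3 + h) (T(h) = (h² + ((h + h)*(h - 3))*h) - 5 = (h² + ((2*h)*(-3 + h))*h) - 5 = (h² + (2*h*(-3 + h))*h) - 5 = (h² + 2*h²*(-3 + h)) - 5 = -5 + h² + 2*h²*(-3 + h))
(-79 + T(-12))² = (-79 + (-5 - 5*(-12)² + 2*(-12)³))² = (-79 + (-5 - 5*144 + 2*(-1728)))² = (-79 + (-5 - 720 - 3456))² = (-79 - 4181)² = (-4260)² = 18147600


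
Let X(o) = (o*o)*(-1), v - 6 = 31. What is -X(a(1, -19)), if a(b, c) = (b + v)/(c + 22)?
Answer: 1444/9 ≈ 160.44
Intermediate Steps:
v = 37 (v = 6 + 31 = 37)
a(b, c) = (37 + b)/(22 + c) (a(b, c) = (b + 37)/(c + 22) = (37 + b)/(22 + c))
X(o) = -o² (X(o) = o²*(-1) = -o²)
-X(a(1, -19)) = -(-1)*((37 + 1)/(22 - 19))² = -(-1)*(38/3)² = -(-1)*1444/9 = -1*(-1444/9) = 1444/9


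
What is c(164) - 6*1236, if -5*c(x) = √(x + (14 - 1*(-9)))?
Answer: -7416 - √187/5 ≈ -7418.7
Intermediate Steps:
c(x) = -√(23 + x)/5 (c(x) = -√(x + (14 - 1*(-9)))/5 = -√(x + (14 + 9))/5 = -√(x + 23)/5 = -√(23 + x)/5)
c(164) - 6*1236 = -√(23 + 164)/5 - 6*1236 = -√187/5 - 1*7416 = -√187/5 - 7416 = -7416 - √187/5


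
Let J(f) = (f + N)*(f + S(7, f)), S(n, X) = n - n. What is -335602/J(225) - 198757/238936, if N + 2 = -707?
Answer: 14635690543/6505032600 ≈ 2.2499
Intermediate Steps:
N = -709 (N = -2 - 707 = -709)
S(n, X) = 0
J(f) = f*(-709 + f) (J(f) = (f - 709)*(f + 0) = (-709 + f)*f = f*(-709 + f))
-335602/J(225) - 198757/238936 = -335602*1/(225*(-709 + 225)) - 198757/238936 = -335602/(225*(-484)) - 198757*1/238936 = -335602/(-108900) - 198757/238936 = -335602*(-1/108900) - 198757/238936 = 167801/54450 - 198757/238936 = 14635690543/6505032600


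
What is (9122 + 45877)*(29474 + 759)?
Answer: 1662784767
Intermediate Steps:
(9122 + 45877)*(29474 + 759) = 54999*30233 = 1662784767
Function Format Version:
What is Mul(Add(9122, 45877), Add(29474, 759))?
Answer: 1662784767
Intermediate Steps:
Mul(Add(9122, 45877), Add(29474, 759)) = Mul(54999, 30233) = 1662784767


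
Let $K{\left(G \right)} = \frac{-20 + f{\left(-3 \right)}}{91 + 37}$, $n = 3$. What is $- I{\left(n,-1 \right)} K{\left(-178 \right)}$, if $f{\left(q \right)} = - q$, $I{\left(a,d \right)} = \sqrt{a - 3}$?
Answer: $0$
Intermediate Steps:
$I{\left(a,d \right)} = \sqrt{-3 + a}$
$K{\left(G \right)} = - \frac{17}{128}$ ($K{\left(G \right)} = \frac{-20 - -3}{91 + 37} = \frac{-20 + 3}{128} = \left(-17\right) \frac{1}{128} = - \frac{17}{128}$)
$- I{\left(n,-1 \right)} K{\left(-178 \right)} = - \sqrt{-3 + 3} \left(- \frac{17}{128}\right) = - \sqrt{0} \left(- \frac{17}{128}\right) = \left(-1\right) 0 \left(- \frac{17}{128}\right) = 0 \left(- \frac{17}{128}\right) = 0$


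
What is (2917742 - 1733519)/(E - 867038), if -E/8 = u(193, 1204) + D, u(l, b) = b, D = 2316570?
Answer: -1184223/19409230 ≈ -0.061013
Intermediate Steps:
E = -18542192 (E = -8*(1204 + 2316570) = -8*2317774 = -18542192)
(2917742 - 1733519)/(E - 867038) = (2917742 - 1733519)/(-18542192 - 867038) = 1184223/(-19409230) = 1184223*(-1/19409230) = -1184223/19409230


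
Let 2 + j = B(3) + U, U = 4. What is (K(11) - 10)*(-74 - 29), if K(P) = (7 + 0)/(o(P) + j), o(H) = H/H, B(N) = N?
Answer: 5459/6 ≈ 909.83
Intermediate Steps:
j = 5 (j = -2 + (3 + 4) = -2 + 7 = 5)
o(H) = 1
K(P) = 7/6 (K(P) = (7 + 0)/(1 + 5) = 7/6)
(K(11) - 10)*(-74 - 29) = (7/6 - 10)*(-74 - 29) = -53/6*(-103) = 5459/6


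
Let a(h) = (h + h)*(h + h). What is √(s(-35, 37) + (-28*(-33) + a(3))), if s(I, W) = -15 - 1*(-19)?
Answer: 2*√241 ≈ 31.048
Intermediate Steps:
a(h) = 4*h² (a(h) = (2*h)*(2*h) = 4*h²)
s(I, W) = 4 (s(I, W) = -15 + 19 = 4)
√(s(-35, 37) + (-28*(-33) + a(3))) = √(4 + (-28*(-33) + 4*3²)) = √(4 + (924 + 4*9)) = √(4 + (924 + 36)) = √(4 + 960) = √964 = 2*√241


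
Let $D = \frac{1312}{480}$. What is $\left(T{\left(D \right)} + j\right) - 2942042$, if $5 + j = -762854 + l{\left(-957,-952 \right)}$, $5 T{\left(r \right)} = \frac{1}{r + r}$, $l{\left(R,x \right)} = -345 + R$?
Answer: $- \frac{303908643}{82} \approx -3.7062 \cdot 10^{6}$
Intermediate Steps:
$D = \frac{41}{15}$ ($D = 1312 \cdot \frac{1}{480} = \frac{41}{15} \approx 2.7333$)
$T{\left(r \right)} = \frac{1}{10 r}$ ($T{\left(r \right)} = \frac{1}{5 \left(r + r\right)} = \frac{1}{5 \cdot 2 r} = \frac{\frac{1}{2} \frac{1}{r}}{5} = \frac{1}{10 r}$)
$j = -764161$ ($j = -5 - 764156 = -764161$)
$\left(T{\left(D \right)} + j\right) - 2942042 = \left(\frac{1}{10 \cdot \frac{41}{15}} - 764161\right) - 2942042 = \left(\frac{1}{10} \cdot \frac{15}{41} - 764161\right) - 2942042 = \left(\frac{3}{82} - 764161\right) - 2942042 = - \frac{62661199}{82} - 2942042 = - \frac{303908643}{82}$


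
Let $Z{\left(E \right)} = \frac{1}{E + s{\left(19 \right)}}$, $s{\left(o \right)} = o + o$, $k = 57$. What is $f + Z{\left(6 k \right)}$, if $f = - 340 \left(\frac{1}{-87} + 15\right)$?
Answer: $- \frac{168476713}{33060} \approx -5096.1$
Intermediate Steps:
$s{\left(o \right)} = 2 o$
$Z{\left(E \right)} = \frac{1}{38 + E}$ ($Z{\left(E \right)} = \frac{1}{E + 2 \cdot 19} = \frac{1}{E + 38} = \frac{1}{38 + E}$)
$f = - \frac{443360}{87}$ ($f = - 340 \left(- \frac{1}{87} + 15\right) = \left(-340\right) \frac{1304}{87} = - \frac{443360}{87} \approx -5096.1$)
$f + Z{\left(6 k \right)} = - \frac{443360}{87} + \frac{1}{38 + 6 \cdot 57} = - \frac{443360}{87} + \frac{1}{38 + 342} = - \frac{443360}{87} + \frac{1}{380} = - \frac{168476713}{33060}$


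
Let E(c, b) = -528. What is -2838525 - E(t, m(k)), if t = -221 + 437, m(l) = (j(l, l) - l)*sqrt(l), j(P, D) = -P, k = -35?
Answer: -2837997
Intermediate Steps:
m(l) = -2*l**(3/2) (m(l) = (-l - l)*sqrt(l) = (-2*l)*sqrt(l) = -2*l**(3/2))
t = 216
-2838525 - E(t, m(k)) = -2838525 - 1*(-528) = -2838525 + 528 = -2837997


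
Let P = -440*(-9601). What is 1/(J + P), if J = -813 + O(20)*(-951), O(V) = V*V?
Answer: 1/3843227 ≈ 2.6020e-7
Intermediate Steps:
O(V) = V²
J = -381213 (J = -813 + 20²*(-951) = -813 + 400*(-951) = -813 - 380400 = -381213)
P = 4224440
1/(J + P) = 1/(-381213 + 4224440) = 1/3843227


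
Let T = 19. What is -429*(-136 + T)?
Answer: 50193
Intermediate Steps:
-429*(-136 + T) = -429*(-136 + 19) = -429*(-117) = 50193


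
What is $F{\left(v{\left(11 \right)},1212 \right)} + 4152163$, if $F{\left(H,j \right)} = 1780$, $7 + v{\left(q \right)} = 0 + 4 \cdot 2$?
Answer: $4153943$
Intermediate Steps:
$v{\left(q \right)} = 1$ ($v{\left(q \right)} = -7 + \left(0 + 4 \cdot 2\right) = -7 + \left(0 + 8\right) = -7 + 8 = 1$)
$F{\left(v{\left(11 \right)},1212 \right)} + 4152163 = 1780 + 4152163 = 4153943$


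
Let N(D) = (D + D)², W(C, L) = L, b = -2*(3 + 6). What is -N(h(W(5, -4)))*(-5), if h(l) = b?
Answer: 6480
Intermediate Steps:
b = -18 (b = -2*9 = -18)
h(l) = -18
N(D) = 4*D² (N(D) = (2*D)² = 4*D²)
-N(h(W(5, -4)))*(-5) = -4*(-18)²*(-5) = -4*324*(-5) = -1*1296*(-5) = -1296*(-5) = 6480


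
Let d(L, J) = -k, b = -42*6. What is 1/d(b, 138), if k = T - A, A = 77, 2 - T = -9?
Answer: 1/66 ≈ 0.015152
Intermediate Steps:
T = 11 (T = 2 - 1*(-9) = 2 + 9 = 11)
k = -66 (k = 11 - 1*77 = 11 - 77 = -66)
b = -252
d(L, J) = 66 (d(L, J) = -1*(-66) = 66)
1/d(b, 138) = 1/66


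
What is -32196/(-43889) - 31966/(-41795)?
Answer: 2748587594/1834340755 ≈ 1.4984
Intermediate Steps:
-32196/(-43889) - 31966/(-41795) = -32196*(-1/43889) - 31966*(-1/41795) = 32196/43889 + 31966/41795 = 2748587594/1834340755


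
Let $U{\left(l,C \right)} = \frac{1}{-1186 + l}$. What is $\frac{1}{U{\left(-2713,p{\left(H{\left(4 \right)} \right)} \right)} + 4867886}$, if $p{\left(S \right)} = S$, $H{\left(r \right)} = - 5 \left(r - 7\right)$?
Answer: $\frac{3899}{18979887513} \approx 2.0543 \cdot 10^{-7}$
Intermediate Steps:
$H{\left(r \right)} = 35 - 5 r$ ($H{\left(r \right)} = - 5 \left(-7 + r\right) = 35 - 5 r$)
$\frac{1}{U{\left(-2713,p{\left(H{\left(4 \right)} \right)} \right)} + 4867886} = \frac{1}{\frac{1}{-1186 - 2713} + 4867886} = \frac{1}{\frac{1}{-3899} + 4867886} = \frac{1}{- \frac{1}{3899} + 4867886} = \frac{1}{\frac{18979887513}{3899}} = \frac{3899}{18979887513}$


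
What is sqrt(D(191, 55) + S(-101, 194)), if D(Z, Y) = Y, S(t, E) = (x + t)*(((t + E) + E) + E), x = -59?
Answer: 3*I*sqrt(8545) ≈ 277.32*I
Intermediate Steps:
S(t, E) = (-59 + t)*(t + 3*E) (S(t, E) = (-59 + t)*(((t + E) + E) + E) = (-59 + t)*(((E + t) + E) + E) = (-59 + t)*((t + 2*E) + E) = (-59 + t)*(t + 3*E))
sqrt(D(191, 55) + S(-101, 194)) = sqrt(55 + ((-101)**2 - 177*194 - 59*(-101) + 3*194*(-101))) = sqrt(55 + (10201 - 34338 + 5959 - 58782)) = sqrt(55 - 76960) = sqrt(-76905) = 3*I*sqrt(8545)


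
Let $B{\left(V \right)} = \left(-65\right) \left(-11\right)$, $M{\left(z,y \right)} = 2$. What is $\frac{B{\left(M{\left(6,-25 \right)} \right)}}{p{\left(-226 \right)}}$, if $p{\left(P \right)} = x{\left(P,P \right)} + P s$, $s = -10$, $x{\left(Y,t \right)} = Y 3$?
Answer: $\frac{715}{1582} \approx 0.45196$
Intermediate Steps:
$x{\left(Y,t \right)} = 3 Y$
$B{\left(V \right)} = 715$
$p{\left(P \right)} = - 7 P$ ($p{\left(P \right)} = 3 P + P \left(-10\right) = 3 P - 10 P = - 7 P$)
$\frac{B{\left(M{\left(6,-25 \right)} \right)}}{p{\left(-226 \right)}} = \frac{715}{\left(-7\right) \left(-226\right)} = \frac{715}{1582}$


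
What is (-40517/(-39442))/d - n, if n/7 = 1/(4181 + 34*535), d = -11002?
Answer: -3943991995/9707691515964 ≈ -0.00040628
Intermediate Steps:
n = 7/22371 (n = 7/(4181 + 34*535) = 7/(4181 + 18190) = 7/22371 ≈ 0.00031291)
(-40517/(-39442))/d - n = -40517/(-39442)/(-11002) - 1*7/22371 = -40517*(-1/39442)*(-1/11002) - 7/22371 = (40517/39442)*(-1/11002) - 7/22371 = -40517/433940884 - 7/22371 = -3943991995/9707691515964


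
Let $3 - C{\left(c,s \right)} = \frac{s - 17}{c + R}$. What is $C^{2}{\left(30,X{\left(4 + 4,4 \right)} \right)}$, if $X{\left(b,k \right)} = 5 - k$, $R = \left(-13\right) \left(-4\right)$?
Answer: $\frac{17161}{1681} \approx 10.209$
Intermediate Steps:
$R = 52$
$C{\left(c,s \right)} = 3 - \frac{-17 + s}{52 + c}$ ($C{\left(c,s \right)} = 3 - \frac{s - 17}{c + 52} = 3 - \frac{-17 + s}{52 + c}$)
$C^{2}{\left(30,X{\left(4 + 4,4 \right)} \right)} = \left(\frac{173 - \left(5 - 4\right) + 3 \cdot 30}{52 + 30}\right)^{2} = \left(\frac{173 - \left(5 - 4\right) + 90}{82}\right)^{2} = \left(\frac{173 - 1 + 90}{82}\right)^{2} = \left(\frac{1}{82} \cdot 262\right)^{2} = \left(\frac{131}{41}\right)^{2} = \frac{17161}{1681}$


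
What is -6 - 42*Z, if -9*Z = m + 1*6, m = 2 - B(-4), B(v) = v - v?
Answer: 94/3 ≈ 31.333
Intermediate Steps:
B(v) = 0
m = 2 (m = 2 - 1*0 = 2 + 0 = 2)
Z = -8/9 (Z = -(2 + 1*6)/9 = -(2 + 6)/9 = -⅑*8 = -8/9 ≈ -0.88889)
-6 - 42*Z = -6 - 42*(-8/9) = -6 + 112/3 = 94/3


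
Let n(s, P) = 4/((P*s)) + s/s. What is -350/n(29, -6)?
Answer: -6090/17 ≈ -358.24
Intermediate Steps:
n(s, P) = 1 + 4/(P*s) (n(s, P) = 4*(1/(P*s)) + 1 = 4/(P*s) + 1 = 1 + 4/(P*s))
-350/n(29, -6) = -350/(1 + 4/(-6*29)) = -350/(1 + 4*(-⅙)*(1/29)) = -350/(1 - 2/87) = -350/85/87 = -350*87/85 = -6090/17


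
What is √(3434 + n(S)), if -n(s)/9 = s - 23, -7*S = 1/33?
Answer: 2*√5396930/77 ≈ 60.341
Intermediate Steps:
S = -1/231 (S = -⅐/33 = -⅐*1/33 = -1/231 ≈ -0.0043290)
n(s) = 207 - 9*s (n(s) = -9*(s - 23) = -9*(-23 + s) = 207 - 9*s)
√(3434 + n(S)) = √(3434 + (207 - 9*(-1/231))) = √(3434 + (207 + 3/77)) = √(3434 + 15942/77) = √(280360/77) = 2*√5396930/77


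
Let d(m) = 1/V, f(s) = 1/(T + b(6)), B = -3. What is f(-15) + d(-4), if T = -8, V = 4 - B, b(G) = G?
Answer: -5/14 ≈ -0.35714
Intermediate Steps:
V = 7 (V = 4 - 1*(-3) = 4 + 3 = 7)
f(s) = -1/2 (f(s) = 1/(-8 + 6) = 1/(-2) = -1/2)
d(m) = 1/7
f(-15) + d(-4) = -1/2 + 1/7 = -5/14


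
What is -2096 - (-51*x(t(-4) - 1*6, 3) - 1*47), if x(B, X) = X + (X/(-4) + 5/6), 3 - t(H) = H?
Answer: -7567/4 ≈ -1891.8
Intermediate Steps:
t(H) = 3 - H
x(B, X) = ⅚ + 3*X/4 (x(B, X) = X + (X*(-¼) + 5*(⅙)) = X + (-X/4 + ⅚) = X + (⅚ - X/4) = ⅚ + 3*X/4)
-2096 - (-51*x(t(-4) - 1*6, 3) - 1*47) = -2096 - (-51*(⅚ + (¾)*3) - 1*47) = -2096 - (-51*(⅚ + 9/4) - 47) = -2096 - (-51*37/12 - 47) = -2096 - (-629/4 - 47) = -2096 - 1*(-817/4) = -2096 + 817/4 = -7567/4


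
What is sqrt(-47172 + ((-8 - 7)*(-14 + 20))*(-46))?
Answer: 2*I*sqrt(10758) ≈ 207.44*I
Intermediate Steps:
sqrt(-47172 + ((-8 - 7)*(-14 + 20))*(-46)) = sqrt(-47172 - 15*6*(-46)) = sqrt(-47172 - 90*(-46)) = sqrt(-47172 + 4140) = sqrt(-43032) = 2*I*sqrt(10758)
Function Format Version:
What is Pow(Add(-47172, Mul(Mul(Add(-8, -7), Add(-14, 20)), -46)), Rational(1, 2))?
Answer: Mul(2, I, Pow(10758, Rational(1, 2))) ≈ Mul(207.44, I)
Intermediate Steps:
Pow(Add(-47172, Mul(Mul(Add(-8, -7), Add(-14, 20)), -46)), Rational(1, 2)) = Pow(Add(-47172, Mul(Mul(-15, 6), -46)), Rational(1, 2)) = Pow(Add(-47172, Mul(-90, -46)), Rational(1, 2)) = Pow(Add(-47172, 4140), Rational(1, 2)) = Pow(-43032, Rational(1, 2)) = Mul(2, I, Pow(10758, Rational(1, 2)))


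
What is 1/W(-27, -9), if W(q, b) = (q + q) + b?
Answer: -1/63 ≈ -0.015873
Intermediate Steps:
W(q, b) = b + 2*q (W(q, b) = 2*q + b = b + 2*q)
1/W(-27, -9) = 1/(-9 + 2*(-27)) = 1/(-9 - 54) = 1/(-63) = -1/63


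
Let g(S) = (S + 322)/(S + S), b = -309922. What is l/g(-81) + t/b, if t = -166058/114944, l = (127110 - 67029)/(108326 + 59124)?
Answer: -86680716841675199/359402352443526400 ≈ -0.24118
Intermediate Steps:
l = 60081/167450 ≈ 0.35880
t = -83029/57472 (t = -166058*1/114944 = -83029/57472 ≈ -1.4447)
g(S) = (322 + S)/(2*S) (g(S) = (322 + S)/((2*S)) = (322 + S)*(1/(2*S)) = (322 + S)/(2*S))
l/g(-81) + t/b = 60081/(167450*(((½)*(322 - 81)/(-81)))) - 83029/57472/(-309922) = 60081/(167450*(((½)*(-1/81)*241))) - 83029/57472*(-1/309922) = 60081/(167450*(-241/162)) + 83029/17811837184 = (60081/167450)*(-162/241) + 83029/17811837184 = -4866561/20177725 + 83029/17811837184 = -86680716841675199/359402352443526400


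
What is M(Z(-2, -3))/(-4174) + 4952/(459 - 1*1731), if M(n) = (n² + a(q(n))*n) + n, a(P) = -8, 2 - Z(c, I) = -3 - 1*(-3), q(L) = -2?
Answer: -1291058/331833 ≈ -3.8907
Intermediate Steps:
Z(c, I) = 2 (Z(c, I) = 2 - (-3 - 1*(-3)) = 2 - (-3 + 3) = 2 - 1*0 = 2 + 0 = 2)
M(n) = n² - 7*n (M(n) = (n² - 8*n) + n = n² - 7*n)
M(Z(-2, -3))/(-4174) + 4952/(459 - 1*1731) = (2*(-7 + 2))/(-4174) + 4952/(459 - 1*1731) = (2*(-5))*(-1/4174) + 4952/(459 - 1731) = -10*(-1/4174) + 4952/(-1272) = 5/2087 + 4952*(-1/1272) = 5/2087 - 619/159 = -1291058/331833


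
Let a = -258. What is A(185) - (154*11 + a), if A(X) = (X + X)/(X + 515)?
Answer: -100483/70 ≈ -1435.5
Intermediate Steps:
A(X) = 2*X/(515 + X) (A(X) = (2*X)/(515 + X) = 2*X/(515 + X))
A(185) - (154*11 + a) = 2*185/(515 + 185) - (154*11 - 258) = 2*185/700 - (1694 - 258) = 2*185*(1/700) - 1*1436 = 37/70 - 1436 = -100483/70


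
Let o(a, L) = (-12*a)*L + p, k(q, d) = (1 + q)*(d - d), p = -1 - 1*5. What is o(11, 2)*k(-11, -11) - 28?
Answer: -28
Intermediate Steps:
p = -6 (p = -1 - 5 = -6)
k(q, d) = 0 (k(q, d) = (1 + q)*0 = 0)
o(a, L) = -6 - 12*L*a (o(a, L) = (-12*a)*L - 6 = -12*L*a - 6 = -6 - 12*L*a)
o(11, 2)*k(-11, -11) - 28 = (-6 - 12*2*11)*0 - 28 = (-6 - 264)*0 - 28 = -270*0 - 28 = 0 - 28 = -28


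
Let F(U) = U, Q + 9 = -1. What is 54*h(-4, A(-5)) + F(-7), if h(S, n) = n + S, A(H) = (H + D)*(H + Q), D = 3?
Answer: 1397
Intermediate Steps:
Q = -10 (Q = -9 - 1 = -10)
A(H) = (-10 + H)*(3 + H) (A(H) = (H + 3)*(H - 10) = (3 + H)*(-10 + H) = (-10 + H)*(3 + H))
h(S, n) = S + n
54*h(-4, A(-5)) + F(-7) = 54*(-4 + (-30 + (-5)² - 7*(-5))) - 7 = 54*(-4 + (-30 + 25 + 35)) - 7 = 54*(-4 + 30) - 7 = 54*26 - 7 = 1404 - 7 = 1397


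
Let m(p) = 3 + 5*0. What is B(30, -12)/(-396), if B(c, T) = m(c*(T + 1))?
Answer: -1/132 ≈ -0.0075758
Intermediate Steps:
m(p) = 3 (m(p) = 3 + 0 = 3)
B(c, T) = 3
B(30, -12)/(-396) = 3/(-396) = 3*(-1/396) = -1/132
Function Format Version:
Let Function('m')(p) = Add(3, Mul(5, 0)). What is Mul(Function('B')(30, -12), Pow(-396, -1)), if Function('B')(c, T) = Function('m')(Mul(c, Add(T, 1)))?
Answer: Rational(-1, 132) ≈ -0.0075758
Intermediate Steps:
Function('m')(p) = 3 (Function('m')(p) = Add(3, 0) = 3)
Function('B')(c, T) = 3
Mul(Function('B')(30, -12), Pow(-396, -1)) = Mul(3, Pow(-396, -1)) = Mul(3, Rational(-1, 396)) = Rational(-1, 132)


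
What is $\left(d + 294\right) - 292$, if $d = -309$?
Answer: $-307$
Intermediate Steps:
$\left(d + 294\right) - 292 = \left(-309 + 294\right) - 292 = -15 - 292 = -307$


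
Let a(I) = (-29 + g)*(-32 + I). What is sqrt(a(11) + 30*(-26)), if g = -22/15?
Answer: I*sqrt(3505)/5 ≈ 11.841*I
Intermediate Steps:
g = -22/15 (g = -22*1/15 = -22/15 ≈ -1.4667)
a(I) = 14624/15 - 457*I/15 (a(I) = (-29 - 22/15)*(-32 + I) = -457*(-32 + I)/15 = 14624/15 - 457*I/15)
sqrt(a(11) + 30*(-26)) = sqrt((14624/15 - 457/15*11) + 30*(-26)) = sqrt((14624/15 - 5027/15) - 780) = sqrt(3199/5 - 780) = sqrt(-701/5) = I*sqrt(3505)/5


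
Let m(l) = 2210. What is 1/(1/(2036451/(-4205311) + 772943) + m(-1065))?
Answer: 3250463663822/7183524701251931 ≈ 0.00045249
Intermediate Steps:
1/(1/(2036451/(-4205311) + 772943) + m(-1065)) = 1/(1/(2036451/(-4205311) + 772943) + 2210) = 1/(1/(2036451*(-1/4205311) + 772943) + 2210) = 1/(1/(-2036451/4205311 + 772943) + 2210) = 1/(1/(3250463663822/4205311) + 2210) = 1/(4205311/3250463663822 + 2210) = 1/(7183524701251931/3250463663822) = 3250463663822/7183524701251931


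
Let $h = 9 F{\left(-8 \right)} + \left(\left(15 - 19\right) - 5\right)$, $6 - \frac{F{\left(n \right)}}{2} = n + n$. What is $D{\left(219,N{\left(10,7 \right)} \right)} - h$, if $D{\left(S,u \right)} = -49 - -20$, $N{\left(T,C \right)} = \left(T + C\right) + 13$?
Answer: $-416$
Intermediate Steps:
$N{\left(T,C \right)} = 13 + C + T$ ($N{\left(T,C \right)} = \left(C + T\right) + 13 = 13 + C + T$)
$D{\left(S,u \right)} = -29$ ($D{\left(S,u \right)} = -49 + 20 = -29$)
$F{\left(n \right)} = 12 - 4 n$ ($F{\left(n \right)} = 12 - 2 \left(n + n\right) = 12 - 2 \cdot 2 n = 12 - 4 n$)
$h = 387$ ($h = 9 \left(12 - -32\right) + \left(\left(15 - 19\right) - 5\right) = 9 \left(12 + 32\right) - 9 = 9 \cdot 44 - 9 = 396 - 9 = 387$)
$D{\left(219,N{\left(10,7 \right)} \right)} - h = -29 - 387 = -416$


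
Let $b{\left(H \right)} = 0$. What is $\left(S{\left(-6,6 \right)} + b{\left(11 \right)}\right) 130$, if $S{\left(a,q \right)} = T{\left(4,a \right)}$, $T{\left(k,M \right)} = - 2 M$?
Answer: $1560$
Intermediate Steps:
$S{\left(a,q \right)} = - 2 a$
$\left(S{\left(-6,6 \right)} + b{\left(11 \right)}\right) 130 = \left(\left(-2\right) \left(-6\right) + 0\right) 130 = \left(12 + 0\right) 130 = 12 \cdot 130 = 1560$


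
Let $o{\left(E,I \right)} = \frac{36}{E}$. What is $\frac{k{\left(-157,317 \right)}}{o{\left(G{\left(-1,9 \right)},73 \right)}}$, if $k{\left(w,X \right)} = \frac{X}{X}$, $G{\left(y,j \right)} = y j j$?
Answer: $- \frac{9}{4} \approx -2.25$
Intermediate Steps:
$G{\left(y,j \right)} = y j^{2}$ ($G{\left(y,j \right)} = j y j = y j^{2}$)
$k{\left(w,X \right)} = 1$
$\frac{k{\left(-157,317 \right)}}{o{\left(G{\left(-1,9 \right)},73 \right)}} = 1 \frac{1}{36 \frac{1}{\left(-1\right) 9^{2}}} = 1 \frac{1}{36 \frac{1}{\left(-1\right) 81}} = 1 \frac{1}{36 \frac{1}{-81}} = 1 \frac{1}{36 \left(- \frac{1}{81}\right)} = 1 \frac{1}{- \frac{4}{9}} = 1 \left(- \frac{9}{4}\right) = - \frac{9}{4}$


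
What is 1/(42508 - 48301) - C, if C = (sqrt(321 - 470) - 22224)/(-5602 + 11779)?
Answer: 42912485/11927787 - I*sqrt(149)/6177 ≈ 3.5977 - 0.0019761*I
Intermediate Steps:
C = -7408/2059 + I*sqrt(149)/6177 (C = (sqrt(-149) - 22224)/6177 = (I*sqrt(149) - 22224)*(1/6177) = (-22224 + I*sqrt(149))*(1/6177) = -7408/2059 + I*sqrt(149)/6177 ≈ -3.5979 + 0.0019761*I)
1/(42508 - 48301) - C = 1/(42508 - 48301) - (-7408/2059 + I*sqrt(149)/6177) = 1/(-5793) + (7408/2059 - I*sqrt(149)/6177) = -1/5793 + (7408/2059 - I*sqrt(149)/6177) = 42912485/11927787 - I*sqrt(149)/6177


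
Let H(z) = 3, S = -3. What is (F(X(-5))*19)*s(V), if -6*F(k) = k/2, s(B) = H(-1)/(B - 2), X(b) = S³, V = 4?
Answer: 513/8 ≈ 64.125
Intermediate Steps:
X(b) = -27 (X(b) = (-3)³ = -27)
s(B) = 3/(-2 + B) (s(B) = 3/(B - 2) = 3/(-2 + B))
F(k) = -k/12 (F(k) = -k/(6*2) = -k/12)
(F(X(-5))*19)*s(V) = (-1/12*(-27)*19)*(3/(-2 + 4)) = ((9/4)*19)*(3/2) = 171*(3*(½))/4 = (171/4)*(3/2) = 513/8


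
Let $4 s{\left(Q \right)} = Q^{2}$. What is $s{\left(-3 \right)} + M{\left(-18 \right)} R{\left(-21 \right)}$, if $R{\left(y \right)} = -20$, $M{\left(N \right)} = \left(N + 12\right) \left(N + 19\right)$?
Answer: $\frac{489}{4} \approx 122.25$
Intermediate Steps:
$M{\left(N \right)} = \left(12 + N\right) \left(19 + N\right)$
$s{\left(Q \right)} = \frac{Q^{2}}{4}$
$s{\left(-3 \right)} + M{\left(-18 \right)} R{\left(-21 \right)} = \frac{\left(-3\right)^{2}}{4} + \left(228 + \left(-18\right)^{2} + 31 \left(-18\right)\right) \left(-20\right) = \frac{1}{4} \cdot 9 + \left(228 + 324 - 558\right) \left(-20\right) = \frac{9}{4} - -120 = \frac{9}{4} + 120 = \frac{489}{4}$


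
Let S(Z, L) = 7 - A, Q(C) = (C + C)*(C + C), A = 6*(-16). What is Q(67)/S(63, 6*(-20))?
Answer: 17956/103 ≈ 174.33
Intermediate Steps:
A = -96
Q(C) = 4*C² (Q(C) = (2*C)*(2*C) = 4*C²)
S(Z, L) = 103 (S(Z, L) = 7 - 1*(-96) = 7 + 96 = 103)
Q(67)/S(63, 6*(-20)) = (4*67²)/103 = (4*4489)*(1/103) = 17956*(1/103) = 17956/103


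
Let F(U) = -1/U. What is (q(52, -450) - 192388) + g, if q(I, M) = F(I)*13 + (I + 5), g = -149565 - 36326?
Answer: -1512889/4 ≈ -3.7822e+5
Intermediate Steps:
g = -185891
q(I, M) = 5 + I - 13/I (q(I, M) = -1/I*13 + (I + 5) = -13/I + (5 + I) = 5 + I - 13/I)
(q(52, -450) - 192388) + g = ((5 + 52 - 13/52) - 192388) - 185891 = ((5 + 52 - 13*1/52) - 192388) - 185891 = ((5 + 52 - 1/4) - 192388) - 185891 = (227/4 - 192388) - 185891 = -769325/4 - 185891 = -1512889/4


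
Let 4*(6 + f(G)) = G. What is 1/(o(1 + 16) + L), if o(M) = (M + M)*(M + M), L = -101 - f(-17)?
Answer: 4/4261 ≈ 0.00093875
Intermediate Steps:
f(G) = -6 + G/4
L = -363/4 (L = -101 - (-6 + (1/4)*(-17)) = -101 - (-6 - 17/4) = -101 - 1*(-41/4) = -101 + 41/4 = -363/4 ≈ -90.750)
o(M) = 4*M**2 (o(M) = (2*M)*(2*M) = 4*M**2)
1/(o(1 + 16) + L) = 1/(4*(1 + 16)**2 - 363/4) = 1/(4*17**2 - 363/4) = 1/(4*289 - 363/4) = 1/(1156 - 363/4) = 1/(4261/4) = 4/4261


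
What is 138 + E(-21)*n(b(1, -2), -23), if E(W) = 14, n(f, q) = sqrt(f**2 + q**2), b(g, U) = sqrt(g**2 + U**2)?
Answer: 138 + 14*sqrt(534) ≈ 461.52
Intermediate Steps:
b(g, U) = sqrt(U**2 + g**2)
138 + E(-21)*n(b(1, -2), -23) = 138 + 14*sqrt((sqrt((-2)**2 + 1**2))**2 + (-23)**2) = 138 + 14*sqrt((sqrt(4 + 1))**2 + 529) = 138 + 14*sqrt((sqrt(5))**2 + 529) = 138 + 14*sqrt(5 + 529) = 138 + 14*sqrt(534)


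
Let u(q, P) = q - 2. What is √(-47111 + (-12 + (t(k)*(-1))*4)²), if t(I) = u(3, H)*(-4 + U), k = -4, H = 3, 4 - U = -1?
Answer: I*√46855 ≈ 216.46*I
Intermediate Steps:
U = 5 (U = 4 - 1*(-1) = 4 + 1 = 5)
u(q, P) = -2 + q
t(I) = 1 (t(I) = (-2 + 3)*(-4 + 5) = 1*1 = 1)
√(-47111 + (-12 + (t(k)*(-1))*4)²) = √(-47111 + (-12 + (1*(-1))*4)²) = √(-47111 + (-12 - 1*4)²) = √(-47111 + (-12 - 4)²) = √(-47111 + (-16)²) = √(-47111 + 256) = √(-46855) = I*√46855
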